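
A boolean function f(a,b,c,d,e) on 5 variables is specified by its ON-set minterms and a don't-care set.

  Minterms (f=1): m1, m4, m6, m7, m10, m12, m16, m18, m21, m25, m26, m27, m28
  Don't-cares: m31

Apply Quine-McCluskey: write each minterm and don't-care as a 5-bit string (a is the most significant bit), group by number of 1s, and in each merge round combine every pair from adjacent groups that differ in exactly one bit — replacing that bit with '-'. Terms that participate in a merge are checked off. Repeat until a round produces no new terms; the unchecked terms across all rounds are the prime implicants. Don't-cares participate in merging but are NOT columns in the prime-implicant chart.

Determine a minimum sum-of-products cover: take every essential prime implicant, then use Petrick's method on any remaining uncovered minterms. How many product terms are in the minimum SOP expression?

Round 0: 00001 00100✓ 00110✓ 00111✓ 01010✓ 01100✓ 10000✓ 10010✓ 10101 11001✓ 11010✓ 11011✓ 11100✓ 11111✓
Round 1: -1010 -1100 0-100 001-0 0011- 1-010 100-0 11-11 110-1 1101-
PIs = {-1010, -1100, 0-100, 00001, 001-0, 0011-, 1-010, 100-0, 10101, 11-11, 110-1, 1101-}
Coverage chart:
  m1: 00001 ←essential
  m4: 0-100,001-0
  m6: 001-0,0011-
  m7: 0011- ←essential
  m10: -1010 ←essential
  m12: -1100,0-100
  m16: 100-0 ←essential
  m18: 1-010,100-0
  m21: 10101 ←essential
  m25: 110-1 ←essential
  m26: -1010,1-010,1101-
  m27: 11-11,110-1,1101-
  m28: -1100 ←essential
Essential: -1010, -1100, 00001, 0011-, 100-0, 10101, 110-1
Petrick residual → 0-100
Min cover (8 terms): bc'de' + bcd'e' + a'cd'e' + a'b'c'd'e + a'b'cd + ab'c'e' + ab'cd'e + abc'e

8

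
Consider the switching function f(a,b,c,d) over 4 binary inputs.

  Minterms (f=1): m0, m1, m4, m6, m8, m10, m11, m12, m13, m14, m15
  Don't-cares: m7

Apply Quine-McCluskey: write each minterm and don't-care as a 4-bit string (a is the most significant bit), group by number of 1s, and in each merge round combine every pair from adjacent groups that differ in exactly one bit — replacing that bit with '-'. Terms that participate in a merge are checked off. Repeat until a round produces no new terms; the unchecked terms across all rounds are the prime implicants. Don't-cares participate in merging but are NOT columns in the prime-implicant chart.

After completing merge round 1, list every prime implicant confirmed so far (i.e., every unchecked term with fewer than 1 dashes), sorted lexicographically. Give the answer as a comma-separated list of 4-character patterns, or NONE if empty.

[col 0] 0000*, 0001*, 0100*, 0110*, 0111*, 1000*, 1010*, 1011*, 1100*, 1101*, 1110*, 1111*
[col 1] -000*, -100*, -110*, -111*, 0-00*, 000-, 01-0*, 011-*, 1-00*, 1-10*, 1-11*, 10-0*, 101-*, 11-0*, 11-1*, 110-*, 111-*
[col 2] --00, -1-0, -11-, 1--0, 1-1-, 11--
Prime implicants: --00, -1-0, -11-, 000-, 1--0, 1-1-, 11--

NONE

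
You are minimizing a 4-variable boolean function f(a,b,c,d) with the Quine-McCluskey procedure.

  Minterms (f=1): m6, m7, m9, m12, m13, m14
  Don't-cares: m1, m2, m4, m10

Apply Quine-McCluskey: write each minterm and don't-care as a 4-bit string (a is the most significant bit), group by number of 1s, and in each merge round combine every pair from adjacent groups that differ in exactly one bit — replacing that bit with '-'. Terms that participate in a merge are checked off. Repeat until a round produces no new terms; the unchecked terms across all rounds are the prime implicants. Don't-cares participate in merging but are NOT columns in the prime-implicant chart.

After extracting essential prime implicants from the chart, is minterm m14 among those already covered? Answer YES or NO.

size-2^0 implicants → 0001(✓)  0010(✓)  0100(✓)  0110(✓)  0111(✓)  1001(✓)  1010(✓)  1100(✓)  1101(✓)  1110(✓)
size-2^1 implicants → -001  -010(✓)  -100(✓)  -110(✓)  0-10(✓)  01-0(✓)  011-  1-01  1-10(✓)  11-0(✓)  110-
size-2^2 implicants → --10  -1-0
Unchecked terms (primes): --10, -001, -1-0, 011-, 1-01, 110-
Minterm coverage:
  m6 ⊆ --10,-1-0,011-
  m7 ⊆ 011- [E]
  m9 ⊆ -001,1-01
  m12 ⊆ -1-0,110-
  m13 ⊆ 1-01,110-
  m14 ⊆ --10,-1-0
E = {011-}

NO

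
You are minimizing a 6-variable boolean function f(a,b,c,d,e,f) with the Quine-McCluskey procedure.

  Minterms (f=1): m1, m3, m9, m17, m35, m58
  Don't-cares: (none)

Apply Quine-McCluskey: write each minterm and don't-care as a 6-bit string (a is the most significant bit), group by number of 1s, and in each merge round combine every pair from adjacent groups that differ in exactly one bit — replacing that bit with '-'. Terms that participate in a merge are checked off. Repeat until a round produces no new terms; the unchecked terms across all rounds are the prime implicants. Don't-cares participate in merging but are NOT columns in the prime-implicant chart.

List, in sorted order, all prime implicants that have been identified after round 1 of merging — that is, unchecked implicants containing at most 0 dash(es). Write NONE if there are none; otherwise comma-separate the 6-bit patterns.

111010

size-2^0 implicants → 000001(✓)  000011(✓)  001001(✓)  010001(✓)  100011(✓)  111010
size-2^1 implicants → -00011  0-0001  00-001  0000-1
Unchecked terms (primes): -00011, 0-0001, 00-001, 0000-1, 111010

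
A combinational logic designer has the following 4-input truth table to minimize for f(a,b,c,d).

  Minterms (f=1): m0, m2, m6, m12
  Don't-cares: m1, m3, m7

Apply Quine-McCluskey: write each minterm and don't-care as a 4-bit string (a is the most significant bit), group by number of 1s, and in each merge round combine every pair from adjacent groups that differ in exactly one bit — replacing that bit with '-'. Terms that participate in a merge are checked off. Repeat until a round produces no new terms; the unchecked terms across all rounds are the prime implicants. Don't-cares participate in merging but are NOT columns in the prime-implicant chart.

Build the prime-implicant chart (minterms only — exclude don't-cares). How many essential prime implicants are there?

[col 0] 0000*, 0001*, 0010*, 0011*, 0110*, 0111*, 1100
[col 1] 0-10*, 0-11*, 00-0*, 00-1*, 000-*, 001-*, 011-*
[col 2] 0-1-, 00--
Prime implicants: 0-1-, 00--, 1100
PI chart (minterm → PIs covering it):
  0 | 00--  (sole → essential)
  2 | 0-1-,00--
  6 | 0-1-  (sole → essential)
  12 | 1100  (sole → essential)
Essential prime implicants: 0-1-, 00--, 1100

3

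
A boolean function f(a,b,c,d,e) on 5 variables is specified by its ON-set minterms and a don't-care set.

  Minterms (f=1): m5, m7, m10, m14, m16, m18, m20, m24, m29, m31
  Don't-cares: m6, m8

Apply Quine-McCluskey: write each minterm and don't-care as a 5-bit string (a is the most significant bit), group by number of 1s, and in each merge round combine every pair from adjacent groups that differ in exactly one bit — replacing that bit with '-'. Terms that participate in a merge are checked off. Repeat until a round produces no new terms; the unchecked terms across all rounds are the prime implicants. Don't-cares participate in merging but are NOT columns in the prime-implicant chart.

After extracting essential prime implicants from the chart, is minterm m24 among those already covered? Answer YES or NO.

[col 0] 00101*, 00110*, 00111*, 01000*, 01010*, 01110*, 10000*, 10010*, 10100*, 11000*, 11101*, 11111*
[col 1] -1000, 0-110, 001-1, 0011-, 01-10, 010-0, 1-000, 10-00, 100-0, 111-1
Prime implicants: -1000, 0-110, 001-1, 0011-, 01-10, 010-0, 1-000, 10-00, 100-0, 111-1
PI chart (minterm → PIs covering it):
  5 | 001-1  (sole → essential)
  7 | 001-1,0011-
  10 | 01-10,010-0
  14 | 0-110,01-10
  16 | 1-000,10-00,100-0
  18 | 100-0  (sole → essential)
  20 | 10-00  (sole → essential)
  24 | -1000,1-000
  29 | 111-1  (sole → essential)
  31 | 111-1  (sole → essential)
Essential prime implicants: 001-1, 10-00, 100-0, 111-1

NO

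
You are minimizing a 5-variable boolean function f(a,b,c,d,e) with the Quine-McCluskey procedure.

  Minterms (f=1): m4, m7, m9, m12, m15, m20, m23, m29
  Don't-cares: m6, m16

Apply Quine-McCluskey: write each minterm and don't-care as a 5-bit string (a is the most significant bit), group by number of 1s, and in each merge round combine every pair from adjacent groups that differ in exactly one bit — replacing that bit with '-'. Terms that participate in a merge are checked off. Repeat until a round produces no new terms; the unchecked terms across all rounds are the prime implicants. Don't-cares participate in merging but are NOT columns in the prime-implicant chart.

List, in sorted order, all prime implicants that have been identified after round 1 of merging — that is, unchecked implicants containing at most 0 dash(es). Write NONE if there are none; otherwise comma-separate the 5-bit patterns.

01001, 11101

[col 0] 00100*, 00110*, 00111*, 01001, 01100*, 01111*, 10000*, 10100*, 10111*, 11101
[col 1] -0100, -0111, 0-100, 0-111, 001-0, 0011-, 10-00
Prime implicants: -0100, -0111, 0-100, 0-111, 001-0, 0011-, 01001, 10-00, 11101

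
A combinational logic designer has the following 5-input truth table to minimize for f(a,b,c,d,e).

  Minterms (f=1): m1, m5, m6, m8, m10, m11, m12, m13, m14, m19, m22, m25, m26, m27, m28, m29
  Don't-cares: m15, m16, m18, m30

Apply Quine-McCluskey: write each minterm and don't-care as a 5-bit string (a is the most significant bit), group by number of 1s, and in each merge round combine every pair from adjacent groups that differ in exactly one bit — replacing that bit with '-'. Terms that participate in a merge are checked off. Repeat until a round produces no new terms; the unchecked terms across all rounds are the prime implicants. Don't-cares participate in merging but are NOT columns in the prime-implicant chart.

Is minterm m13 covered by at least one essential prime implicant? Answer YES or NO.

NO

Round 0: 00001✓ 00101✓ 00110✓ 01000✓ 01010✓ 01011✓ 01100✓ 01101✓ 01110✓ 01111✓ 10000✓ 10010✓ 10011✓ 10110✓ 11001✓ 11010✓ 11011✓ 11100✓ 11101✓ 11110✓
Round 1: -0110✓ -1010✓ -1011✓ -1100✓ -1101✓ -1110✓ 0-101 0-110✓ 00-01 01-00✓ 01-10✓ 01-11✓ 010-0✓ 0101-✓ 011-0✓ 011-1✓ 0110-✓ 0111-✓ 1-010✓ 1-011✓ 1-110✓ 10-10✓ 100-0 1001-✓ 11-01 11-10✓ 110-1 1101-✓ 111-0✓ 1110-✓
Round 2: --110 -1-10 -101- -11-0 -110- 01--0 01-1- 011-- 1--10 1-01-
PIs = {--110, -1-10, -101-, -11-0, -110-, 0-101, 00-01, 01--0, 01-1-, 011--, 1--10, 1-01-, 100-0, 11-01, 110-1}
Coverage chart:
  m1: 00-01 ←essential
  m5: 0-101,00-01
  m6: --110 ←essential
  m8: 01--0 ←essential
  m10: -1-10,-101-,01--0,01-1-
  m11: -101-,01-1-
  m12: -11-0,-110-,01--0,011--
  m13: -110-,0-101,011--
  m14: --110,-1-10,-11-0,01--0,01-1-,011--
  m19: 1-01- ←essential
  m22: --110,1--10
  m25: 11-01,110-1
  m26: -1-10,-101-,1--10,1-01-
  m27: -101-,1-01-,110-1
  m28: -11-0,-110-
  m29: -110-,11-01
Essential: --110, 00-01, 01--0, 1-01-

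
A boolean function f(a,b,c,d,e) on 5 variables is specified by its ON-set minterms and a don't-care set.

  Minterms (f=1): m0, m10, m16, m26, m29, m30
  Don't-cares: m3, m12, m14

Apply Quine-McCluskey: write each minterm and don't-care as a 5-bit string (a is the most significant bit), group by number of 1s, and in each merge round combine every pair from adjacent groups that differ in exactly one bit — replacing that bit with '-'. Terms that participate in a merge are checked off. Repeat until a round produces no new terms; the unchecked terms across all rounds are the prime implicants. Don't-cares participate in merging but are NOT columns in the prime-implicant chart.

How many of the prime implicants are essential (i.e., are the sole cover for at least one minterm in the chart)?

3

Round 0: 00000✓ 00011 01010✓ 01100✓ 01110✓ 10000✓ 11010✓ 11101 11110✓
Round 1: -0000 -1010✓ -1110✓ 01-10✓ 011-0 11-10✓
Round 2: -1-10
PIs = {-0000, -1-10, 00011, 011-0, 11101}
Coverage chart:
  m0: -0000 ←essential
  m10: -1-10 ←essential
  m16: -0000 ←essential
  m26: -1-10 ←essential
  m29: 11101 ←essential
  m30: -1-10 ←essential
Essential: -0000, -1-10, 11101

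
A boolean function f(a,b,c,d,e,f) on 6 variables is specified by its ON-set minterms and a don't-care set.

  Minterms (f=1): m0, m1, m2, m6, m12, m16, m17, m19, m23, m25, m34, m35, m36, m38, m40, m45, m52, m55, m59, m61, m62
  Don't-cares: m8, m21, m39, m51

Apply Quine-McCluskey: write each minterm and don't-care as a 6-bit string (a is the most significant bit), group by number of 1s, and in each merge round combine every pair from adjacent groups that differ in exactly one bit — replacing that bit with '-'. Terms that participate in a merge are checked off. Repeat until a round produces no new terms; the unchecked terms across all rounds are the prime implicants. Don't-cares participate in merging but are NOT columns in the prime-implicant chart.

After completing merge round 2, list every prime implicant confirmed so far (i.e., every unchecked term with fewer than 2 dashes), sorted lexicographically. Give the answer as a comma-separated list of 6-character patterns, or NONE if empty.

size-2^0 implicants → 000000(✓)  000001(✓)  000010(✓)  000110(✓)  001000(✓)  001100(✓)  010000(✓)  010001(✓)  010011(✓)  010101(✓)  010111(✓)  011001(✓)  100010(✓)  100011(✓)  100100(✓)  100110(✓)  100111(✓)  101000(✓)  101101(✓)  110011(✓)  110100(✓)  110111(✓)  111011(✓)  111101(✓)  111110
size-2^1 implicants → -00010(✓)  -00110(✓)  -01000  -10011(✓)  -10111(✓)  0-0000(✓)  0-0001(✓)  00-000  000-10(✓)  0000-0  00000-(✓)  001-00  01-001  010-01(✓)  010-11(✓)  0100-1(✓)  01000-(✓)  0101-1(✓)  1-0011(✓)  1-0100  1-0111(✓)  1-1101  100-10(✓)  100-11(✓)  10001-(✓)  1001-0  10011-(✓)  11-011  110-11(✓)
size-2^2 implicants → -00-10  -10-11  0-000-  010--1  1-0-11  100-1-
Unchecked terms (primes): -00-10, -01000, -10-11, 0-000-, 00-000, 0000-0, 001-00, 01-001, 010--1, 1-0-11, 1-0100, 1-1101, 100-1-, 1001-0, 11-011, 111110

-01000, 00-000, 0000-0, 001-00, 01-001, 1-0100, 1-1101, 1001-0, 11-011, 111110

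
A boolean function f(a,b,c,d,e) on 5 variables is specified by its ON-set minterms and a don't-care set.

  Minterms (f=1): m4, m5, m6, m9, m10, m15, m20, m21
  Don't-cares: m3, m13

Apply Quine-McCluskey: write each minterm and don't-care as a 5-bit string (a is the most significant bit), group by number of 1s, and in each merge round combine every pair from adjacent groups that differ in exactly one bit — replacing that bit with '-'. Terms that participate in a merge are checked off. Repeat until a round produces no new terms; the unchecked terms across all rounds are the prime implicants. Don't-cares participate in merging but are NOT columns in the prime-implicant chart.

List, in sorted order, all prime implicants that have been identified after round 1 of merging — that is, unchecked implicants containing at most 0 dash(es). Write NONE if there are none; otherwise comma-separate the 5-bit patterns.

Round 0: 00011 00100✓ 00101✓ 00110✓ 01001✓ 01010 01101✓ 01111✓ 10100✓ 10101✓
Round 1: -0100✓ -0101✓ 0-101 001-0 0010-✓ 01-01 011-1 1010-✓
Round 2: -010-
PIs = {-010-, 0-101, 00011, 001-0, 01-01, 01010, 011-1}

00011, 01010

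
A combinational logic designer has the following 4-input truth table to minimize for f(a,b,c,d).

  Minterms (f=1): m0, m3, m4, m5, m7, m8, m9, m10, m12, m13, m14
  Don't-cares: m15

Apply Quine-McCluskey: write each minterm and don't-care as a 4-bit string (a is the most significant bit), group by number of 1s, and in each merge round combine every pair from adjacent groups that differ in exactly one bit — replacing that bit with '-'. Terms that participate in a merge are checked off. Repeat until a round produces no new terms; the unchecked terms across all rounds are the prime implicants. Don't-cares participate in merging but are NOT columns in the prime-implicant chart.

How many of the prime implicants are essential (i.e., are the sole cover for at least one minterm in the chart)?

4

[col 0] 0000*, 0011*, 0100*, 0101*, 0111*, 1000*, 1001*, 1010*, 1100*, 1101*, 1110*, 1111*
[col 1] -000*, -100*, -101*, -111*, 0-00*, 0-11, 01-1*, 010-*, 1-00*, 1-01*, 1-10*, 10-0*, 100-*, 11-0*, 11-1*, 110-*, 111-*
[col 2] --00, -1-1, -10-, 1--0, 1-0-, 11--
Prime implicants: --00, -1-1, -10-, 0-11, 1--0, 1-0-, 11--
PI chart (minterm → PIs covering it):
  0 | --00  (sole → essential)
  3 | 0-11  (sole → essential)
  4 | --00,-10-
  5 | -1-1,-10-
  7 | -1-1,0-11
  8 | --00,1--0,1-0-
  9 | 1-0-  (sole → essential)
  10 | 1--0  (sole → essential)
  12 | --00,-10-,1--0,1-0-,11--
  13 | -1-1,-10-,1-0-,11--
  14 | 1--0,11--
Essential prime implicants: --00, 0-11, 1--0, 1-0-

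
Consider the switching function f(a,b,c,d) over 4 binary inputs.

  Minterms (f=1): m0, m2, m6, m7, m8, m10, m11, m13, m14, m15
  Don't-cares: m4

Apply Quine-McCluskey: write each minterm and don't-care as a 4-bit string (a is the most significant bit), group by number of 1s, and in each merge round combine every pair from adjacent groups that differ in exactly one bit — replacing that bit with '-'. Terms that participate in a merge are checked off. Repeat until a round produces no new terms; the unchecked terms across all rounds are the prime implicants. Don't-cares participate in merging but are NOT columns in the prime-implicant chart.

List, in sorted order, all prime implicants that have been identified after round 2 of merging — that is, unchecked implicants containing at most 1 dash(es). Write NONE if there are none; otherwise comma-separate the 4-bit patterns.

11-1

[col 0] 0000*, 0010*, 0100*, 0110*, 0111*, 1000*, 1010*, 1011*, 1101*, 1110*, 1111*
[col 1] -000*, -010*, -110*, -111*, 0-00*, 0-10*, 00-0*, 01-0*, 011-*, 1-10*, 1-11*, 10-0*, 101-*, 11-1, 111-*
[col 2] --10, -0-0, -11-, 0--0, 1-1-
Prime implicants: --10, -0-0, -11-, 0--0, 1-1-, 11-1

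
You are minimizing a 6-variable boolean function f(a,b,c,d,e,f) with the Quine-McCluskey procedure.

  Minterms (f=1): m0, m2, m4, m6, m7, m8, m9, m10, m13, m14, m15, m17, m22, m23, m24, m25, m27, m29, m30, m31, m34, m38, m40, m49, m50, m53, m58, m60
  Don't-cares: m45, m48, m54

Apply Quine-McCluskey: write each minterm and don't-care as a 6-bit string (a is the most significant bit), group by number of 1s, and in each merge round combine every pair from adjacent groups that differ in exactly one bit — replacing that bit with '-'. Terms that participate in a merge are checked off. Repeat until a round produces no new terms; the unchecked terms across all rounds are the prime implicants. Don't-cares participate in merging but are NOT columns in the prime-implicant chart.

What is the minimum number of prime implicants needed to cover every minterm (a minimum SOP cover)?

12

size-2^0 implicants → 000000(✓)  000010(✓)  000100(✓)  000110(✓)  000111(✓)  001000(✓)  001001(✓)  001010(✓)  001101(✓)  001110(✓)  001111(✓)  010001(✓)  010110(✓)  010111(✓)  011000(✓)  011001(✓)  011011(✓)  011101(✓)  011110(✓)  011111(✓)  100010(✓)  100110(✓)  101000(✓)  101101(✓)  110000(✓)  110001(✓)  110010(✓)  110101(✓)  110110(✓)  111010(✓)  111100
size-2^1 implicants → -00010(✓)  -00110(✓)  -01000  -01101  -10001  -10110(✓)  0-0110(✓)  0-0111(✓)  0-1000(✓)  0-1001(✓)  0-1101(✓)  0-1110(✓)  0-1111(✓)  00-000(✓)  00-010(✓)  00-110(✓)  00-111(✓)  000-00(✓)  000-10(✓)  0000-0(✓)  0001-0(✓)  00011-(✓)  001-01(✓)  001-10(✓)  0010-0(✓)  00100-(✓)  0011-1(✓)  00111-(✓)  01-001  01-110(✓)  01-111(✓)  01011-(✓)  011-01(✓)  011-11(✓)  0110-1(✓)  01100-(✓)  0111-1(✓)  01111-(✓)  1-0010(✓)  1-0110(✓)  100-10(✓)  11-010  110-01  110-10(✓)  1100-0  11000-
size-2^2 implicants → --0110  -00-10  0--110(✓)  0--111(✓)  0-011-(✓)  0-1-01  0-100-  0-11-1  0-111-(✓)  00--10  00-0-0  00-11-(✓)  000--0  01-11-(✓)  011--1  1-0-10
size-2^3 implicants → 0--11-
Unchecked terms (primes): --0110, -00-10, -01000, -01101, -10001, 0--11-, 0-1-01, 0-100-, 0-11-1, 00--10, 00-0-0, 000--0, 01-001, 011--1, 1-0-10, 11-010, 110-01, 1100-0, 11000-, 111100
Minterm coverage:
  m0 ⊆ 00-0-0,000--0
  m2 ⊆ -00-10,00--10,00-0-0,000--0
  m4 ⊆ 000--0 [E]
  m6 ⊆ --0110,-00-10,0--11-,00--10,000--0
  m7 ⊆ 0--11- [E]
  m8 ⊆ -01000,0-100-,00-0-0
  m9 ⊆ 0-1-01,0-100-
  m10 ⊆ 00--10,00-0-0
  m13 ⊆ -01101,0-1-01,0-11-1
  m14 ⊆ 0--11-,00--10
  m15 ⊆ 0--11-,0-11-1
  m17 ⊆ -10001,01-001
  m22 ⊆ --0110,0--11-
  m23 ⊆ 0--11- [E]
  m24 ⊆ 0-100- [E]
  m25 ⊆ 0-1-01,0-100-,01-001,011--1
  m27 ⊆ 011--1 [E]
  m29 ⊆ 0-1-01,0-11-1,011--1
  m30 ⊆ 0--11- [E]
  m31 ⊆ 0--11-,0-11-1,011--1
  m34 ⊆ -00-10,1-0-10
  m38 ⊆ --0110,-00-10,1-0-10
  m40 ⊆ -01000 [E]
  m49 ⊆ -10001,110-01,11000-
  m50 ⊆ 1-0-10,11-010,1100-0
  m53 ⊆ 110-01 [E]
  m58 ⊆ 11-010 [E]
  m60 ⊆ 111100 [E]
E = {-01000, 0--11-, 0-100-, 000--0, 011--1, 11-010, 110-01, 111100}
Petrick residual → -00-10, -01101, -10001, 00--10
Cover = b'c'ef' + b'cd'e'f' + b'cde'f + bc'd'e'f + a'de + a'cd'e' + a'b'ef' + a'b'c'f' + a'bcf + abd'ef' + abc'e'f + abcde'f'  |cover|=12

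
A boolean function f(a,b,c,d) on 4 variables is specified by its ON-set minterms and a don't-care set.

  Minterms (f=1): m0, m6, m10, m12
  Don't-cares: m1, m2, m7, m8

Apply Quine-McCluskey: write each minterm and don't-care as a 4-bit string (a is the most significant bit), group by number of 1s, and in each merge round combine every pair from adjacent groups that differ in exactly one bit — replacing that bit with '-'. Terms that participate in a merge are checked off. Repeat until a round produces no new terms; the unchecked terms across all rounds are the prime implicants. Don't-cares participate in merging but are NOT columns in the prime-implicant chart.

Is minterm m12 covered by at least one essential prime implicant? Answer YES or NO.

YES

size-2^0 implicants → 0000(✓)  0001(✓)  0010(✓)  0110(✓)  0111(✓)  1000(✓)  1010(✓)  1100(✓)
size-2^1 implicants → -000(✓)  -010(✓)  0-10  00-0(✓)  000-  011-  1-00  10-0(✓)
size-2^2 implicants → -0-0
Unchecked terms (primes): -0-0, 0-10, 000-, 011-, 1-00
Minterm coverage:
  m0 ⊆ -0-0,000-
  m6 ⊆ 0-10,011-
  m10 ⊆ -0-0 [E]
  m12 ⊆ 1-00 [E]
E = {-0-0, 1-00}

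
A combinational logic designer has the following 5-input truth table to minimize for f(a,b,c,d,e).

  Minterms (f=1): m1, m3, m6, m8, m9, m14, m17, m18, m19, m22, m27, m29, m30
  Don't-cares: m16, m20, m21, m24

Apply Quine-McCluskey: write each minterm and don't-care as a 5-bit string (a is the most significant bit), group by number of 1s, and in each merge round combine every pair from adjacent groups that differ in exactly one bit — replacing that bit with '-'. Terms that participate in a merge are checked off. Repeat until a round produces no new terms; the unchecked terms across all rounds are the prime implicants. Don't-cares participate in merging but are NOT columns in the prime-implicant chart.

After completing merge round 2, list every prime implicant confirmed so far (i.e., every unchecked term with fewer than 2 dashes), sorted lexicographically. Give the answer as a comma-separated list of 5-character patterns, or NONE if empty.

-1000, 0-001, 0100-, 1-000, 1-011, 1-101

size-2^0 implicants → 00001(✓)  00011(✓)  00110(✓)  01000(✓)  01001(✓)  01110(✓)  10000(✓)  10001(✓)  10010(✓)  10011(✓)  10100(✓)  10101(✓)  10110(✓)  11000(✓)  11011(✓)  11101(✓)  11110(✓)
size-2^1 implicants → -0001(✓)  -0011(✓)  -0110(✓)  -1000  -1110(✓)  0-001  0-110(✓)  000-1(✓)  0100-  1-000  1-011  1-101  1-110(✓)  10-00(✓)  10-01(✓)  10-10(✓)  100-0(✓)  100-1(✓)  1000-(✓)  1001-(✓)  101-0(✓)  1010-(✓)
size-2^2 implicants → --110  -00-1  10--0  10-0-  100--
Unchecked terms (primes): --110, -00-1, -1000, 0-001, 0100-, 1-000, 1-011, 1-101, 10--0, 10-0-, 100--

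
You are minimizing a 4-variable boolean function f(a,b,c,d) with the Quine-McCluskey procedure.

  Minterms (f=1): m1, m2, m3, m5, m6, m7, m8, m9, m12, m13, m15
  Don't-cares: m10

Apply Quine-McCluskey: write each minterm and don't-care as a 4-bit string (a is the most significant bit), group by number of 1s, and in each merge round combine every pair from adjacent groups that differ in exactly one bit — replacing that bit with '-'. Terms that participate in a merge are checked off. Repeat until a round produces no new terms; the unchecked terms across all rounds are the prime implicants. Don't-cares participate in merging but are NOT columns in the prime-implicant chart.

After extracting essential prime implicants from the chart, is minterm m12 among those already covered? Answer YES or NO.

size-2^0 implicants → 0001(✓)  0010(✓)  0011(✓)  0101(✓)  0110(✓)  0111(✓)  1000(✓)  1001(✓)  1010(✓)  1100(✓)  1101(✓)  1111(✓)
size-2^1 implicants → -001(✓)  -010  -101(✓)  -111(✓)  0-01(✓)  0-10(✓)  0-11(✓)  00-1(✓)  001-(✓)  01-1(✓)  011-(✓)  1-00(✓)  1-01(✓)  10-0  100-(✓)  11-1(✓)  110-(✓)
size-2^2 implicants → --01  -1-1  0--1  0-1-  1-0-
Unchecked terms (primes): --01, -010, -1-1, 0--1, 0-1-, 1-0-, 10-0
Minterm coverage:
  m1 ⊆ --01,0--1
  m2 ⊆ -010,0-1-
  m3 ⊆ 0--1,0-1-
  m5 ⊆ --01,-1-1,0--1
  m6 ⊆ 0-1- [E]
  m7 ⊆ -1-1,0--1,0-1-
  m8 ⊆ 1-0-,10-0
  m9 ⊆ --01,1-0-
  m12 ⊆ 1-0- [E]
  m13 ⊆ --01,-1-1,1-0-
  m15 ⊆ -1-1 [E]
E = {-1-1, 0-1-, 1-0-}

YES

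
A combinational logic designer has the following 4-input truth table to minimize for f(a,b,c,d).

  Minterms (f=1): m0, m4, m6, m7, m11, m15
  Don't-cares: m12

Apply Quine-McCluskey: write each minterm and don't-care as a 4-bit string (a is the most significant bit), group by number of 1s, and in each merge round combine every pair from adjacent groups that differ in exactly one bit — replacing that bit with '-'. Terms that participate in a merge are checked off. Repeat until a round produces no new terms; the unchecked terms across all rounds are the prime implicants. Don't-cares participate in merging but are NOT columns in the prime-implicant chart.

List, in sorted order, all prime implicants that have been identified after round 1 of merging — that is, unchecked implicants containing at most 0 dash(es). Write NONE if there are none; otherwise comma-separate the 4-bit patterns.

NONE

Round 0: 0000✓ 0100✓ 0110✓ 0111✓ 1011✓ 1100✓ 1111✓
Round 1: -100 -111 0-00 01-0 011- 1-11
PIs = {-100, -111, 0-00, 01-0, 011-, 1-11}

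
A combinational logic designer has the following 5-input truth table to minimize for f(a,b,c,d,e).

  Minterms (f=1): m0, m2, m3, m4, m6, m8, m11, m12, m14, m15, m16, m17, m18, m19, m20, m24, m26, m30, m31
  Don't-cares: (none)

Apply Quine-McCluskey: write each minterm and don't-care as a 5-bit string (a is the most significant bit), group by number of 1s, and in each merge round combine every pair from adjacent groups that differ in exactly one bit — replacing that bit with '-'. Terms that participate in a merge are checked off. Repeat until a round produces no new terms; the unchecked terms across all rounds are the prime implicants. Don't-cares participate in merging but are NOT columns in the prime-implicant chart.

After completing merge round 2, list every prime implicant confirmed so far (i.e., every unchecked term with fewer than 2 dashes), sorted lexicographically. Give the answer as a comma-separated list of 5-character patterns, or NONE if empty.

0-011, 01-11, 11-10

Round 0: 00000✓ 00010✓ 00011✓ 00100✓ 00110✓ 01000✓ 01011✓ 01100✓ 01110✓ 01111✓ 10000✓ 10001✓ 10010✓ 10011✓ 10100✓ 11000✓ 11010✓ 11110✓ 11111✓
Round 1: -0000✓ -0010✓ -0011✓ -0100✓ -1000✓ -1110✓ -1111✓ 0-000✓ 0-011 0-100✓ 0-110✓ 00-00✓ 00-10✓ 000-0✓ 0001-✓ 001-0✓ 01-00✓ 01-11 011-0✓ 0111-✓ 1-000✓ 1-010✓ 10-00✓ 100-0✓ 100-1✓ 1000-✓ 1001-✓ 11-10 110-0✓ 1111-✓
Round 2: --000 -0-00 -00-0 -001- -111- 0--00 0-1-0 00--0 1-0-0 100--
PIs = {--000, -0-00, -00-0, -001-, -111-, 0--00, 0-011, 0-1-0, 00--0, 01-11, 1-0-0, 100--, 11-10}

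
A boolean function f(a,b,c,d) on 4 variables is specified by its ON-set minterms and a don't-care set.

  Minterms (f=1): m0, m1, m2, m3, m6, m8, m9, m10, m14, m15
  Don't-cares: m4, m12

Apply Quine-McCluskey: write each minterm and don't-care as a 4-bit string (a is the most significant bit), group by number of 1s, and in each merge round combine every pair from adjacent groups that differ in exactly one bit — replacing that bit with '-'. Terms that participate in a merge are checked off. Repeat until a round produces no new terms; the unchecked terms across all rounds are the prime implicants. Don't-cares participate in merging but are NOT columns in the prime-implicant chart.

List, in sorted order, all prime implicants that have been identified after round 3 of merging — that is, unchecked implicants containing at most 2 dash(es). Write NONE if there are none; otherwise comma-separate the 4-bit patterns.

Round 0: 0000✓ 0001✓ 0010✓ 0011✓ 0100✓ 0110✓ 1000✓ 1001✓ 1010✓ 1100✓ 1110✓ 1111✓
Round 1: -000✓ -001✓ -010✓ -100✓ -110✓ 0-00✓ 0-10✓ 00-0✓ 00-1✓ 000-✓ 001-✓ 01-0✓ 1-00✓ 1-10✓ 10-0✓ 100-✓ 11-0✓ 111-
Round 2: --00✓ --10✓ -0-0✓ -00- -1-0✓ 0--0✓ 00-- 1--0✓
Round 3: ---0
PIs = {---0, -00-, 00--, 111-}

-00-, 00--, 111-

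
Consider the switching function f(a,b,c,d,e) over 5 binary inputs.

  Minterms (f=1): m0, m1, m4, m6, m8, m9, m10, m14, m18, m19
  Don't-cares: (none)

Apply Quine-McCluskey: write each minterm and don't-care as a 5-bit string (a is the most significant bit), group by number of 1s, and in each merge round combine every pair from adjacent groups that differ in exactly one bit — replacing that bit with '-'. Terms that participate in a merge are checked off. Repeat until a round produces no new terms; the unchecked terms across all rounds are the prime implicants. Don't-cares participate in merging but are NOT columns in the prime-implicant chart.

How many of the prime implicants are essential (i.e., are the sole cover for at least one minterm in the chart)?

Round 0: 00000✓ 00001✓ 00100✓ 00110✓ 01000✓ 01001✓ 01010✓ 01110✓ 10010✓ 10011✓
Round 1: 0-000✓ 0-001✓ 0-110 00-00 0000-✓ 001-0 01-10 010-0 0100-✓ 1001-
Round 2: 0-00-
PIs = {0-00-, 0-110, 00-00, 001-0, 01-10, 010-0, 1001-}
Coverage chart:
  m0: 0-00-,00-00
  m1: 0-00- ←essential
  m4: 00-00,001-0
  m6: 0-110,001-0
  m8: 0-00-,010-0
  m9: 0-00- ←essential
  m10: 01-10,010-0
  m14: 0-110,01-10
  m18: 1001- ←essential
  m19: 1001- ←essential
Essential: 0-00-, 1001-

2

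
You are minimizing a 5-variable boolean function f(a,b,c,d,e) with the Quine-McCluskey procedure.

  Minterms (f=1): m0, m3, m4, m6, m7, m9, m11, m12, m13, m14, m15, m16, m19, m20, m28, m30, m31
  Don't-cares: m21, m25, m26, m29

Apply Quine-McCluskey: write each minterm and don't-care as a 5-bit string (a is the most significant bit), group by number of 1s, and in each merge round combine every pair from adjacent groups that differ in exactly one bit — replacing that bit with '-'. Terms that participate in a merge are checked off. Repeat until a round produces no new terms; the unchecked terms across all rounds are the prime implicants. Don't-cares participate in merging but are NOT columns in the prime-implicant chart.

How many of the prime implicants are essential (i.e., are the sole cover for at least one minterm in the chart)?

3

Round 0: 00000✓ 00011✓ 00100✓ 00110✓ 00111✓ 01001✓ 01011✓ 01100✓ 01101✓ 01110✓ 01111✓ 10000✓ 10011✓ 10100✓ 10101✓ 11001✓ 11010✓ 11100✓ 11101✓ 11110✓ 11111✓
Round 1: -0000✓ -0011 -0100✓ -1001✓ -1100✓ -1101✓ -1110✓ -1111✓ 0-011✓ 0-100✓ 0-110✓ 0-111✓ 00-00✓ 00-11✓ 001-0✓ 0011-✓ 01-01✓ 01-11✓ 010-1✓ 011-0✓ 011-1✓ 0110-✓ 0111-✓ 1-100✓ 1-101✓ 10-00✓ 1010-✓ 11-01✓ 11-10 111-0✓ 111-1✓ 1110-✓ 1111-✓
Round 2: --100 -0-00 -1-01 -11-0✓ -11-1✓ -110-✓ -111-✓ 0--11 0-1-0 0-11- 01--1 011--✓ 1-10- 111--✓
Round 3: -11--
PIs = {--100, -0-00, -0011, -1-01, -11--, 0--11, 0-1-0, 0-11-, 01--1, 1-10-, 11-10}
Coverage chart:
  m0: -0-00 ←essential
  m3: -0011,0--11
  m4: --100,-0-00,0-1-0
  m6: 0-1-0,0-11-
  m7: 0--11,0-11-
  m9: -1-01,01--1
  m11: 0--11,01--1
  m12: --100,-11--,0-1-0
  m13: -1-01,-11--,01--1
  m14: -11--,0-1-0,0-11-
  m15: -11--,0--11,0-11-,01--1
  m16: -0-00 ←essential
  m19: -0011 ←essential
  m20: --100,-0-00,1-10-
  m28: --100,-11--,1-10-
  m30: -11--,11-10
  m31: -11-- ←essential
Essential: -0-00, -0011, -11--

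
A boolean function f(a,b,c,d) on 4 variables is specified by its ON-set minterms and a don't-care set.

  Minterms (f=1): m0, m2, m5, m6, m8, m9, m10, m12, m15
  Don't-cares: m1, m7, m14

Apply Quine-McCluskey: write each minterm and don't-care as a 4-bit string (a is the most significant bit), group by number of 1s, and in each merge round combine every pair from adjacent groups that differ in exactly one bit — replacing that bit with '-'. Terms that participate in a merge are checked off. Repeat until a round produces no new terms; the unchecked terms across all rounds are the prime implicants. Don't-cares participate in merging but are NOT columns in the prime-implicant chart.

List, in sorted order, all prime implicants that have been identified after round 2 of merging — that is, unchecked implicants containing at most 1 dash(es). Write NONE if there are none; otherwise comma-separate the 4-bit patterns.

0-01, 01-1

size-2^0 implicants → 0000(✓)  0001(✓)  0010(✓)  0101(✓)  0110(✓)  0111(✓)  1000(✓)  1001(✓)  1010(✓)  1100(✓)  1110(✓)  1111(✓)
size-2^1 implicants → -000(✓)  -001(✓)  -010(✓)  -110(✓)  -111(✓)  0-01  0-10(✓)  00-0(✓)  000-(✓)  01-1  011-(✓)  1-00(✓)  1-10(✓)  10-0(✓)  100-(✓)  11-0(✓)  111-(✓)
size-2^2 implicants → --10  -0-0  -00-  -11-  1--0
Unchecked terms (primes): --10, -0-0, -00-, -11-, 0-01, 01-1, 1--0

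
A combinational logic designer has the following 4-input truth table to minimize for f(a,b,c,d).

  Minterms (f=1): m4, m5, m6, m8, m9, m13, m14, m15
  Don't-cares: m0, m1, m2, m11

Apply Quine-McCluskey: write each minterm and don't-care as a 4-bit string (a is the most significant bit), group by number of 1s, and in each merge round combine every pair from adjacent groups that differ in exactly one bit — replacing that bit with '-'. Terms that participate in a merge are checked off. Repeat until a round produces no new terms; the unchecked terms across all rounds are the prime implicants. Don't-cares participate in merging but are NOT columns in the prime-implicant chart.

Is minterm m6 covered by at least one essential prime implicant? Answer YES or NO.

NO

[col 0] 0000*, 0001*, 0010*, 0100*, 0101*, 0110*, 1000*, 1001*, 1011*, 1101*, 1110*, 1111*
[col 1] -000*, -001*, -101*, -110, 0-00*, 0-01*, 0-10*, 00-0*, 000-*, 01-0*, 010-*, 1-01*, 1-11*, 10-1*, 100-*, 11-1*, 111-
[col 2] --01, -00-, 0--0, 0-0-, 1--1
Prime implicants: --01, -00-, -110, 0--0, 0-0-, 1--1, 111-
PI chart (minterm → PIs covering it):
  4 | 0--0,0-0-
  5 | --01,0-0-
  6 | -110,0--0
  8 | -00-  (sole → essential)
  9 | --01,-00-,1--1
  13 | --01,1--1
  14 | -110,111-
  15 | 1--1,111-
Essential prime implicants: -00-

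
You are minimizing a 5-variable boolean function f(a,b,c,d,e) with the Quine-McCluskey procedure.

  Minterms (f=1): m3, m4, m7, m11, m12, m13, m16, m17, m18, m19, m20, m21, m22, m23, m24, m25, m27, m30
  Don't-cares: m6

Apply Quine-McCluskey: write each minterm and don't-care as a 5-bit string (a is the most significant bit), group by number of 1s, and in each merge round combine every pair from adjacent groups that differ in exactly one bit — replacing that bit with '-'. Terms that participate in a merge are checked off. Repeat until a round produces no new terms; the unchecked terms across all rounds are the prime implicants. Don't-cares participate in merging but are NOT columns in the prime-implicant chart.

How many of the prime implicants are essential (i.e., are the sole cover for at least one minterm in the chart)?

5

size-2^0 implicants → 00011(✓)  00100(✓)  00110(✓)  00111(✓)  01011(✓)  01100(✓)  01101(✓)  10000(✓)  10001(✓)  10010(✓)  10011(✓)  10100(✓)  10101(✓)  10110(✓)  10111(✓)  11000(✓)  11001(✓)  11011(✓)  11110(✓)
size-2^1 implicants → -0011(✓)  -0100(✓)  -0110(✓)  -0111(✓)  -1011(✓)  0-011(✓)  0-100  00-11(✓)  001-0(✓)  0011-(✓)  0110-  1-000(✓)  1-001(✓)  1-011(✓)  1-110  10-00(✓)  10-01(✓)  10-10(✓)  10-11(✓)  100-0(✓)  100-1(✓)  1000-(✓)  1001-(✓)  101-0(✓)  101-1(✓)  1010-(✓)  1011-(✓)  110-1(✓)  1100-(✓)
size-2^2 implicants → --011  -0-11  -01-0  -011-  1-0-1  1-00-  10--0(✓)  10--1(✓)  10-0-(✓)  10-1-(✓)  100--(✓)  101--(✓)
size-2^3 implicants → 10---
Unchecked terms (primes): --011, -0-11, -01-0, -011-, 0-100, 0110-, 1-0-1, 1-00-, 1-110, 10---
Minterm coverage:
  m3 ⊆ --011,-0-11
  m4 ⊆ -01-0,0-100
  m7 ⊆ -0-11,-011-
  m11 ⊆ --011 [E]
  m12 ⊆ 0-100,0110-
  m13 ⊆ 0110- [E]
  m16 ⊆ 1-00-,10---
  m17 ⊆ 1-0-1,1-00-,10---
  m18 ⊆ 10--- [E]
  m19 ⊆ --011,-0-11,1-0-1,10---
  m20 ⊆ -01-0,10---
  m21 ⊆ 10--- [E]
  m22 ⊆ -01-0,-011-,1-110,10---
  m23 ⊆ -0-11,-011-,10---
  m24 ⊆ 1-00- [E]
  m25 ⊆ 1-0-1,1-00-
  m27 ⊆ --011,1-0-1
  m30 ⊆ 1-110 [E]
E = {--011, 0110-, 1-00-, 1-110, 10---}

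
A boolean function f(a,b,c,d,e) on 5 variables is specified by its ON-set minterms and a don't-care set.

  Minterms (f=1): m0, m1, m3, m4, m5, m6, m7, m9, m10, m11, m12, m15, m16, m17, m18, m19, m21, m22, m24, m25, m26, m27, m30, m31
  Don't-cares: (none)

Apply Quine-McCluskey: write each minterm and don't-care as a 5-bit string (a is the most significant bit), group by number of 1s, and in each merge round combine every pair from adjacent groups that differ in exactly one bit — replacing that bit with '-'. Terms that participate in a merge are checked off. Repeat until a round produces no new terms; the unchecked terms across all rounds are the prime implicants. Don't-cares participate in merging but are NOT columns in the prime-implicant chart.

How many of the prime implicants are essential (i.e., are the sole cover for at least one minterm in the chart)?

[col 0] 00000*, 00001*, 00011*, 00100*, 00101*, 00110*, 00111*, 01001*, 01010*, 01011*, 01100*, 01111*, 10000*, 10001*, 10010*, 10011*, 10101*, 10110*, 11000*, 11001*, 11010*, 11011*, 11110*, 11111*
[col 1] -0000*, -0001*, -0011*, -0101*, -0110, -1001*, -1010*, -1011*, -1111*, 0-001*, 0-011*, 0-100, 0-111*, 00-00*, 00-01*, 00-11*, 000-1*, 0000-*, 001-0*, 001-1*, 0010-*, 0011-*, 01-11*, 010-1*, 0101-*, 1-000*, 1-001*, 1-010*, 1-011*, 1-110*, 10-01*, 10-10*, 100-0*, 100-1*, 1000-*, 1001-*, 11-10*, 11-11*, 110-0*, 110-1*, 1100-*, 1101-*, 1111-*
[col 2] --001*, --011*, -0-01, -00-1*, -000-, -1-11, -10-1*, -101-, 0--11, 0-0-1*, 00--1, 00-0-, 001--, 1--10, 1-0-0*, 1-0-1*, 1-00-*, 1-01-*, 100--*, 11-1-, 110--*
[col 3] --0-1, 1-0--
Prime implicants: --0-1, -0-01, -000-, -0110, -1-11, -101-, 0--11, 0-100, 00--1, 00-0-, 001--, 1--10, 1-0--, 11-1-
PI chart (minterm → PIs covering it):
  0 | -000-,00-0-
  1 | --0-1,-0-01,-000-,00--1,00-0-
  3 | --0-1,0--11,00--1
  4 | 0-100,00-0-,001--
  5 | -0-01,00--1,00-0-,001--
  6 | -0110,001--
  7 | 0--11,00--1,001--
  9 | --0-1  (sole → essential)
  10 | -101-  (sole → essential)
  11 | --0-1,-1-11,-101-,0--11
  12 | 0-100  (sole → essential)
  15 | -1-11,0--11
  16 | -000-,1-0--
  17 | --0-1,-0-01,-000-,1-0--
  18 | 1--10,1-0--
  19 | --0-1,1-0--
  21 | -0-01  (sole → essential)
  22 | -0110,1--10
  24 | 1-0--  (sole → essential)
  25 | --0-1,1-0--
  26 | -101-,1--10,1-0--,11-1-
  27 | --0-1,-1-11,-101-,1-0--,11-1-
  30 | 1--10,11-1-
  31 | -1-11,11-1-
Essential prime implicants: --0-1, -0-01, -101-, 0-100, 1-0--

5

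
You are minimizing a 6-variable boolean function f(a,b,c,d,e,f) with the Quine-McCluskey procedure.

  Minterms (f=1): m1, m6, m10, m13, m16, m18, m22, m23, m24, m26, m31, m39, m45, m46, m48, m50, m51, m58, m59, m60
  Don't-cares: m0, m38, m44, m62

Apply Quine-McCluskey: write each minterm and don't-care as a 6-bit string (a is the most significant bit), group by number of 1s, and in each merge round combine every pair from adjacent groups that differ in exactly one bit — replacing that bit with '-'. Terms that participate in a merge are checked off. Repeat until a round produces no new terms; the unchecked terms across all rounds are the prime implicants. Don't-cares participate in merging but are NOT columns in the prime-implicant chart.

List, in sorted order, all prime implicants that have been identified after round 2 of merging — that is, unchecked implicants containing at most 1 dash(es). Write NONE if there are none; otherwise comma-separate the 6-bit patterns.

-00110, -01101, 0-0000, 0-0110, 0-1010, 00000-, 01-111, 010-10, 01011-, 10-110, 10011-, 10110-, 111-10

size-2^0 implicants → 000000(✓)  000001(✓)  000110(✓)  001010(✓)  001101(✓)  010000(✓)  010010(✓)  010110(✓)  010111(✓)  011000(✓)  011010(✓)  011111(✓)  100110(✓)  100111(✓)  101100(✓)  101101(✓)  101110(✓)  110000(✓)  110010(✓)  110011(✓)  111010(✓)  111011(✓)  111100(✓)  111110(✓)
size-2^1 implicants → -00110  -01101  -10000(✓)  -10010(✓)  -11010(✓)  0-0000  0-0110  0-1010  00000-  01-000(✓)  01-010(✓)  01-111  010-10  0100-0(✓)  01011-  0110-0(✓)  1-1100(✓)  1-1110(✓)  10-110  10011-  1011-0(✓)  10110-  11-010(✓)  11-011(✓)  1100-0(✓)  11001-(✓)  111-10  11101-(✓)  1111-0(✓)
size-2^2 implicants → -1-010  -100-0  01-0-0  1-11-0  11-01-
Unchecked terms (primes): -00110, -01101, -1-010, -100-0, 0-0000, 0-0110, 0-1010, 00000-, 01-0-0, 01-111, 010-10, 01011-, 1-11-0, 10-110, 10011-, 10110-, 11-01-, 111-10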